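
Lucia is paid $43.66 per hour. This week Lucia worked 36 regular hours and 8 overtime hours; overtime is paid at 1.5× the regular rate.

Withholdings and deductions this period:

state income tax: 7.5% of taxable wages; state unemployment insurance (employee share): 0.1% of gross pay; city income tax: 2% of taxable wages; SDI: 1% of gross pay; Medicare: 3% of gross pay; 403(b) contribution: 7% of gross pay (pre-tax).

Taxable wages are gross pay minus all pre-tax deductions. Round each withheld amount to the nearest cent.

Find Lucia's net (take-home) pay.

Regular pay: 36 × $43.66 = $1,571.76
Overtime pay: 8 × $43.66 × 1.5 = $523.92
Gross pay = $1,571.76 + $523.92 = $2,095.68
403(b) contribution: $2,095.68 × 0.07 = $146.70
Taxable wages = $2,095.68 − $146.70 = $1,948.98
City income tax: $1,948.98 × 0.02 = $38.98
State income tax: $1,948.98 × 0.075 = $146.17
State unemployment insurance (employee share): $2,095.68 × 0.001 = $2.10
SDI: $2,095.68 × 0.01 = $20.96
Medicare: $2,095.68 × 0.03 = $62.87
Total deductions = $146.70 + $38.98 + $146.17 + $2.10 + $20.96 + $62.87 = $417.78
Net pay = $2,095.68 − $417.78 = $1,677.90

$1,677.90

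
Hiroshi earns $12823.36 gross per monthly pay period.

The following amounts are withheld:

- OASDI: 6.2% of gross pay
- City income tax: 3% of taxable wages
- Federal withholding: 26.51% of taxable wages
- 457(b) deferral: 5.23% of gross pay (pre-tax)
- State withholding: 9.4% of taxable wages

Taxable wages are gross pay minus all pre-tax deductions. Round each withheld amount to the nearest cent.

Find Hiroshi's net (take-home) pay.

457(b) deferral: $12823.36 × 0.0523 = $670.66
Taxable wages = $12823.36 − $670.66 = $12152.70
Federal withholding: $12152.70 × 0.2651 = $3221.68
State withholding: $12152.70 × 0.094 = $1142.35
City income tax: $12152.70 × 0.03 = $364.58
OASDI: $12823.36 × 0.062 = $795.05
Total deductions = $670.66 + $3221.68 + $1142.35 + $364.58 + $795.05 = $6194.32
Net pay = $12823.36 − $6194.32 = $6629.04

$6629.04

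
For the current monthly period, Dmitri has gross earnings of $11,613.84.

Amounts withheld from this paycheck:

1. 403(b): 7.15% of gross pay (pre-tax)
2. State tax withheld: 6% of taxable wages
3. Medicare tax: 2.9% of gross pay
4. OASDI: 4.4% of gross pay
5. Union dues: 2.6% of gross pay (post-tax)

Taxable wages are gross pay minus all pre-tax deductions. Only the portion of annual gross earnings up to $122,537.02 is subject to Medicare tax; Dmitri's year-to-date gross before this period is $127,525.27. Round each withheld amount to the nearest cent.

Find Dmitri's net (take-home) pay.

$9,323.47

403(b): $11,613.84 × 0.0715 = $830.39
Taxable wages = $11,613.84 − $830.39 = $10,783.45
State tax withheld: $10,783.45 × 0.06 = $647.01
OASDI: $11,613.84 × 0.044 = $511.01
Medicare tax: annual cap $122,537.02 already reached (YTD $127,525.27), so $0.00
Union dues: $11,613.84 × 0.026 = $301.96
Total deductions = $830.39 + $647.01 + $511.01 + $0.00 + $301.96 = $2,290.37
Net pay = $11,613.84 − $2,290.37 = $9,323.47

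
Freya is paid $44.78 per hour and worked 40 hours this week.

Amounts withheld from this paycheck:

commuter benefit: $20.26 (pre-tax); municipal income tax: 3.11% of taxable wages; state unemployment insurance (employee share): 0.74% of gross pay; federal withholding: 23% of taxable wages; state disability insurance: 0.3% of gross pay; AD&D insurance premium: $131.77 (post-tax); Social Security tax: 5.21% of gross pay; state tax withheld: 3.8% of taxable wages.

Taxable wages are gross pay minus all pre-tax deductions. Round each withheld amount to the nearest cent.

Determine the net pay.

$997.53

Gross pay: 40 × $44.78 = $1,791.20
Commuter benefit: $20.26
Taxable wages = $1,791.20 − $20.26 = $1,770.94
State tax withheld: $1,770.94 × 0.038 = $67.30
Federal withholding: $1,770.94 × 0.23 = $407.32
Municipal income tax: $1,770.94 × 0.0311 = $55.08
State unemployment insurance (employee share): $1,791.20 × 0.0074 = $13.25
Social Security tax: $1,791.20 × 0.0521 = $93.32
State disability insurance: $1,791.20 × 0.003 = $5.37
AD&D insurance premium: $131.77
Total deductions = $20.26 + $67.30 + $407.32 + $55.08 + $13.25 + $93.32 + $5.37 + $131.77 = $793.67
Net pay = $1,791.20 − $793.67 = $997.53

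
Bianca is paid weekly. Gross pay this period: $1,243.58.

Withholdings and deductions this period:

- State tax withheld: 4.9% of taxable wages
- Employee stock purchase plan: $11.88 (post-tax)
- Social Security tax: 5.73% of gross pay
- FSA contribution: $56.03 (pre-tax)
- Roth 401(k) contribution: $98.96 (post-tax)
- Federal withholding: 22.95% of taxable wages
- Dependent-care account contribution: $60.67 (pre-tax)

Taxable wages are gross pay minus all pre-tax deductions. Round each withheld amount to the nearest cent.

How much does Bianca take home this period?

FSA contribution: $56.03
Dependent-care account contribution: $60.67
Pre-tax total = $56.03 + $60.67 = $116.70
Taxable wages = $1,243.58 − $116.70 = $1,126.88
State tax withheld: $1,126.88 × 0.049 = $55.22
Federal withholding: $1,126.88 × 0.2295 = $258.62
Social Security tax: $1,243.58 × 0.0573 = $71.26
Roth 401(k) contribution: $98.96
Employee stock purchase plan: $11.88
Total deductions = $56.03 + $60.67 + $55.22 + $258.62 + $71.26 + $98.96 + $11.88 = $612.64
Net pay = $1,243.58 − $612.64 = $630.94

$630.94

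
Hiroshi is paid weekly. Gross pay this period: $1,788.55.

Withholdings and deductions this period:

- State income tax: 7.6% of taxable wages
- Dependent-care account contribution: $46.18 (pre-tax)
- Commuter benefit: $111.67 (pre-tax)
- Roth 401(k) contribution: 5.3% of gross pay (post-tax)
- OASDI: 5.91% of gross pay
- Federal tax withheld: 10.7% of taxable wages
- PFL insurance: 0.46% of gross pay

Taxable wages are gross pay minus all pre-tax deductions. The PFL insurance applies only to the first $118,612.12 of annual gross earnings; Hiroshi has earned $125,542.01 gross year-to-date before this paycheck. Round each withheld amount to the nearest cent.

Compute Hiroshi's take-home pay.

Dependent-care account contribution: $46.18
Commuter benefit: $111.67
Pre-tax total = $46.18 + $111.67 = $157.85
Taxable wages = $1,788.55 − $157.85 = $1,630.70
State income tax: $1,630.70 × 0.076 = $123.93
Federal tax withheld: $1,630.70 × 0.107 = $174.48
PFL insurance: annual cap $118,612.12 already reached (YTD $125,542.01), so $0.00
OASDI: $1,788.55 × 0.0591 = $105.70
Roth 401(k) contribution: $1,788.55 × 0.053 = $94.79
Total deductions = $46.18 + $111.67 + $123.93 + $174.48 + $0.00 + $105.70 + $94.79 = $656.75
Net pay = $1,788.55 − $656.75 = $1,131.80

$1,131.80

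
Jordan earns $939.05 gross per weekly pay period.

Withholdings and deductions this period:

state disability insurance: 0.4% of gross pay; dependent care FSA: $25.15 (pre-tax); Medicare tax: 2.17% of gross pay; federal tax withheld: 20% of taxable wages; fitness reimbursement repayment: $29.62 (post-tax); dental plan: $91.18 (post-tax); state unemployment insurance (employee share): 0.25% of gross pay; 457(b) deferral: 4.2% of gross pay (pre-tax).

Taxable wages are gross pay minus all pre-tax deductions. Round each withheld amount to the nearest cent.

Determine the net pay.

457(b) deferral: $939.05 × 0.042 = $39.44
Dependent care FSA: $25.15
Pre-tax total = $39.44 + $25.15 = $64.59
Taxable wages = $939.05 − $64.59 = $874.46
Federal tax withheld: $874.46 × 0.2 = $174.89
Medicare tax: $939.05 × 0.0217 = $20.38
State unemployment insurance (employee share): $939.05 × 0.0025 = $2.35
State disability insurance: $939.05 × 0.004 = $3.76
Dental plan: $91.18
Fitness reimbursement repayment: $29.62
Total deductions = $39.44 + $25.15 + $174.89 + $20.38 + $2.35 + $3.76 + $91.18 + $29.62 = $386.77
Net pay = $939.05 − $386.77 = $552.28

$552.28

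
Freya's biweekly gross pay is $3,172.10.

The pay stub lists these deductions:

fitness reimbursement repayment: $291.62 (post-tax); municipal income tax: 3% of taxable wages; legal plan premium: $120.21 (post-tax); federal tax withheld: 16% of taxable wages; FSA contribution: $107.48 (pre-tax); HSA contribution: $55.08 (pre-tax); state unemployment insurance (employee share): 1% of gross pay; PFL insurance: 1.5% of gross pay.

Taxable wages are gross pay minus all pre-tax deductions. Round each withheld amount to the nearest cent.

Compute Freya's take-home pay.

HSA contribution: $55.08
FSA contribution: $107.48
Pre-tax total = $55.08 + $107.48 = $162.56
Taxable wages = $3,172.10 − $162.56 = $3,009.54
Federal tax withheld: $3,009.54 × 0.16 = $481.53
Municipal income tax: $3,009.54 × 0.03 = $90.29
PFL insurance: $3,172.10 × 0.015 = $47.58
State unemployment insurance (employee share): $3,172.10 × 0.01 = $31.72
Fitness reimbursement repayment: $291.62
Legal plan premium: $120.21
Total deductions = $55.08 + $107.48 + $481.53 + $90.29 + $47.58 + $31.72 + $291.62 + $120.21 = $1,225.51
Net pay = $3,172.10 − $1,225.51 = $1,946.59

$1,946.59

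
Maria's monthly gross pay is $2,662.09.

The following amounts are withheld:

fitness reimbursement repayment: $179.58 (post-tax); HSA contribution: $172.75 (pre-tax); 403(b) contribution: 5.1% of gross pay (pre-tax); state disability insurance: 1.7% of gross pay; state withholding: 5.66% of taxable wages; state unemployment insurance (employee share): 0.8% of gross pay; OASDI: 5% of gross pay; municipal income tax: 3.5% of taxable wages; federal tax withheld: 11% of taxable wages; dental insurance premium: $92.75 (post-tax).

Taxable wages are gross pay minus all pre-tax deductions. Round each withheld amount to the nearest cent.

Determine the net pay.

$1,407.11

403(b) contribution: $2,662.09 × 0.051 = $135.77
HSA contribution: $172.75
Pre-tax total = $135.77 + $172.75 = $308.52
Taxable wages = $2,662.09 − $308.52 = $2,353.57
Federal tax withheld: $2,353.57 × 0.11 = $258.89
State withholding: $2,353.57 × 0.0566 = $133.21
Municipal income tax: $2,353.57 × 0.035 = $82.37
OASDI: $2,662.09 × 0.05 = $133.10
State unemployment insurance (employee share): $2,662.09 × 0.008 = $21.30
State disability insurance: $2,662.09 × 0.017 = $45.26
Fitness reimbursement repayment: $179.58
Dental insurance premium: $92.75
Total deductions = $135.77 + $172.75 + $258.89 + $133.21 + $82.37 + $133.10 + $21.30 + $45.26 + $179.58 + $92.75 = $1,254.98
Net pay = $2,662.09 − $1,254.98 = $1,407.11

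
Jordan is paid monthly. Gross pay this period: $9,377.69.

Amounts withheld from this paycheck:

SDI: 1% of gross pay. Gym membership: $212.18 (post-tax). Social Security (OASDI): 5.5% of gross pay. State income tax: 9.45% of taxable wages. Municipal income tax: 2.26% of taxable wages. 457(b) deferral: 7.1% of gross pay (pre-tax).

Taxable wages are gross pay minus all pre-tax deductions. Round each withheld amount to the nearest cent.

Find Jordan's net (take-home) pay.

$6,869.98

457(b) deferral: $9,377.69 × 0.071 = $665.82
Taxable wages = $9,377.69 − $665.82 = $8,711.87
State income tax: $8,711.87 × 0.0945 = $823.27
Municipal income tax: $8,711.87 × 0.0226 = $196.89
Social Security (OASDI): $9,377.69 × 0.055 = $515.77
SDI: $9,377.69 × 0.01 = $93.78
Gym membership: $212.18
Total deductions = $665.82 + $823.27 + $196.89 + $515.77 + $93.78 + $212.18 = $2,507.71
Net pay = $9,377.69 − $2,507.71 = $6,869.98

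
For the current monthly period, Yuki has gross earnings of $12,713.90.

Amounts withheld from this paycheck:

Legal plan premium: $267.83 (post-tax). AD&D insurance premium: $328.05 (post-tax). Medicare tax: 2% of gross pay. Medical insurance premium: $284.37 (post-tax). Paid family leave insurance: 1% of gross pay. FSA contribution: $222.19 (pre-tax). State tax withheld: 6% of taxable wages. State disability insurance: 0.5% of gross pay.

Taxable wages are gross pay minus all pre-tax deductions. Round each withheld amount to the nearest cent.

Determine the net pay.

$10,416.97

FSA contribution: $222.19
Taxable wages = $12,713.90 − $222.19 = $12,491.71
State tax withheld: $12,491.71 × 0.06 = $749.50
Paid family leave insurance: $12,713.90 × 0.01 = $127.14
Medicare tax: $12,713.90 × 0.02 = $254.28
State disability insurance: $12,713.90 × 0.005 = $63.57
AD&D insurance premium: $328.05
Medical insurance premium: $284.37
Legal plan premium: $267.83
Total deductions = $222.19 + $749.50 + $127.14 + $254.28 + $63.57 + $328.05 + $284.37 + $267.83 = $2,296.93
Net pay = $12,713.90 − $2,296.93 = $10,416.97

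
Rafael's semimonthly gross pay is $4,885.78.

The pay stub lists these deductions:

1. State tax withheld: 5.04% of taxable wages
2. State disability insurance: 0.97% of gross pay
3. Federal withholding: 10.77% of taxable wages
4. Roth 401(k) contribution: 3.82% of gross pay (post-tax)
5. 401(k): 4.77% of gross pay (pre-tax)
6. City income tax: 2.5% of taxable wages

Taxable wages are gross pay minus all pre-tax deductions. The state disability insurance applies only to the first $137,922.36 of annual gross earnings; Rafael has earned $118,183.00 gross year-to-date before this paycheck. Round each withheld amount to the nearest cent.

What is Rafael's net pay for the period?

401(k): $4,885.78 × 0.0477 = $233.05
Taxable wages = $4,885.78 − $233.05 = $4,652.73
Federal withholding: $4,652.73 × 0.1077 = $501.10
State tax withheld: $4,652.73 × 0.0504 = $234.50
City income tax: $4,652.73 × 0.025 = $116.32
State disability insurance: cap not yet reached, full $4,885.78 is subject → $4,885.78 × 0.0097 = $47.39
Roth 401(k) contribution: $4,885.78 × 0.0382 = $186.64
Total deductions = $233.05 + $501.10 + $234.50 + $116.32 + $47.39 + $186.64 = $1,319.00
Net pay = $4,885.78 − $1,319.00 = $3,566.78

$3,566.78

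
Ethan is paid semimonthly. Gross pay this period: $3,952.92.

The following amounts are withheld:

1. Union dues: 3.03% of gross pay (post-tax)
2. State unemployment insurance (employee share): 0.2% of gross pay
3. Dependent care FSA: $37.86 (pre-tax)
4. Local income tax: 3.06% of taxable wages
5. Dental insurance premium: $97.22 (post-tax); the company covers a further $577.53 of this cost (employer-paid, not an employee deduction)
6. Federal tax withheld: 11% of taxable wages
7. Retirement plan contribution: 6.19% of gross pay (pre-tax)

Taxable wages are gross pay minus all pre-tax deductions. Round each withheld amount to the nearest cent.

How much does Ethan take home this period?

$2,929.42

Dependent care FSA: $37.86
Retirement plan contribution: $3,952.92 × 0.0619 = $244.69
Pre-tax total = $37.86 + $244.69 = $282.55
Taxable wages = $3,952.92 − $282.55 = $3,670.37
Federal tax withheld: $3,670.37 × 0.11 = $403.74
Local income tax: $3,670.37 × 0.0306 = $112.31
State unemployment insurance (employee share): $3,952.92 × 0.002 = $7.91
Union dues: $3,952.92 × 0.0303 = $119.77
Dental insurance premium: $97.22
(Employer's $577.53 toward dental insurance premium is not withheld from the employee.)
Total deductions = $37.86 + $244.69 + $403.74 + $112.31 + $7.91 + $119.77 + $97.22 = $1,023.50
Net pay = $3,952.92 − $1,023.50 = $2,929.42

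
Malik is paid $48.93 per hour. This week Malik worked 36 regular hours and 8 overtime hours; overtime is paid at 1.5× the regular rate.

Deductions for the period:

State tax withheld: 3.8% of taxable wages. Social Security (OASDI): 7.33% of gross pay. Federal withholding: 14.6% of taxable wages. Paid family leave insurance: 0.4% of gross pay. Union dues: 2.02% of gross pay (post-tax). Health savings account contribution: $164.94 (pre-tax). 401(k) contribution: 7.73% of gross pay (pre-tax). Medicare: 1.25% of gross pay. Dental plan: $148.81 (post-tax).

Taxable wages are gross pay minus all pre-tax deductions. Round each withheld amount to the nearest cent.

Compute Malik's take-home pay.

$1,226.60

Regular pay: 36 × $48.93 = $1,761.48
Overtime pay: 8 × $48.93 × 1.5 = $587.16
Gross pay = $1,761.48 + $587.16 = $2,348.64
Health savings account contribution: $164.94
401(k) contribution: $2,348.64 × 0.0773 = $181.55
Pre-tax total = $164.94 + $181.55 = $346.49
Taxable wages = $2,348.64 − $346.49 = $2,002.15
Federal withholding: $2,002.15 × 0.146 = $292.31
State tax withheld: $2,002.15 × 0.038 = $76.08
Paid family leave insurance: $2,348.64 × 0.004 = $9.39
Social Security (OASDI): $2,348.64 × 0.0733 = $172.16
Medicare: $2,348.64 × 0.0125 = $29.36
Union dues: $2,348.64 × 0.0202 = $47.44
Dental plan: $148.81
Total deductions = $164.94 + $181.55 + $292.31 + $76.08 + $9.39 + $172.16 + $29.36 + $47.44 + $148.81 = $1,122.04
Net pay = $2,348.64 − $1,122.04 = $1,226.60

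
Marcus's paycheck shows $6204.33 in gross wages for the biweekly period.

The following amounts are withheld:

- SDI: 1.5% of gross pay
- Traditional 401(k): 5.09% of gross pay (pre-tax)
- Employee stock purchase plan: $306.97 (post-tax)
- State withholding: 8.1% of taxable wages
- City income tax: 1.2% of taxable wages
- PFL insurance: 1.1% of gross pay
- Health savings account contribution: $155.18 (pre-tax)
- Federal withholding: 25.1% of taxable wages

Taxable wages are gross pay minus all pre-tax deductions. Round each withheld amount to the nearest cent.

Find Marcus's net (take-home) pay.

$3292.80

Health savings account contribution: $155.18
Traditional 401(k): $6204.33 × 0.0509 = $315.80
Pre-tax total = $155.18 + $315.80 = $470.98
Taxable wages = $6204.33 − $470.98 = $5733.35
State withholding: $5733.35 × 0.081 = $464.40
City income tax: $5733.35 × 0.012 = $68.80
Federal withholding: $5733.35 × 0.251 = $1439.07
SDI: $6204.33 × 0.015 = $93.06
PFL insurance: $6204.33 × 0.011 = $68.25
Employee stock purchase plan: $306.97
Total deductions = $155.18 + $315.80 + $464.40 + $68.80 + $1439.07 + $93.06 + $68.25 + $306.97 = $2911.53
Net pay = $6204.33 − $2911.53 = $3292.80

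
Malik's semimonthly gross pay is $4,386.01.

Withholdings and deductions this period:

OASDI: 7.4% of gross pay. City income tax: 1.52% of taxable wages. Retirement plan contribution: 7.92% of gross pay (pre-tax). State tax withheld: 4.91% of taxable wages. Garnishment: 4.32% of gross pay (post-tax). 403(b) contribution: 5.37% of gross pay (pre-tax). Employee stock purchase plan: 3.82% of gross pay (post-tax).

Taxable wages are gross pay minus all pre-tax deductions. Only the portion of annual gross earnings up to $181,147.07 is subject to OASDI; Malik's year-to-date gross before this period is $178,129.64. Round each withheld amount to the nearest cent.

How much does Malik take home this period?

$2,978.25

403(b) contribution: $4,386.01 × 0.0537 = $235.53
Retirement plan contribution: $4,386.01 × 0.0792 = $347.37
Pre-tax total = $235.53 + $347.37 = $582.90
Taxable wages = $4,386.01 − $582.90 = $3,803.11
City income tax: $3,803.11 × 0.0152 = $57.81
State tax withheld: $3,803.11 × 0.0491 = $186.73
OASDI: only $181,147.07 − $178,129.64 = $3,017.43 of this check is subject → $3,017.43 × 0.074 = $223.29
Garnishment: $4,386.01 × 0.0432 = $189.48
Employee stock purchase plan: $4,386.01 × 0.0382 = $167.55
Total deductions = $235.53 + $347.37 + $57.81 + $186.73 + $223.29 + $189.48 + $167.55 = $1,407.76
Net pay = $4,386.01 − $1,407.76 = $2,978.25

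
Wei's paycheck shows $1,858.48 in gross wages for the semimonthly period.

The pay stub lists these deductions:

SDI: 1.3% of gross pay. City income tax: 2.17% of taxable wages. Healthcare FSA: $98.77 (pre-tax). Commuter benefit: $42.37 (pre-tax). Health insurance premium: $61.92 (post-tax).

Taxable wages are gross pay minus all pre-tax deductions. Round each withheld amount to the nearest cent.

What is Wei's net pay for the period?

Healthcare FSA: $98.77
Commuter benefit: $42.37
Pre-tax total = $98.77 + $42.37 = $141.14
Taxable wages = $1,858.48 − $141.14 = $1,717.34
City income tax: $1,717.34 × 0.0217 = $37.27
SDI: $1,858.48 × 0.013 = $24.16
Health insurance premium: $61.92
Total deductions = $98.77 + $42.37 + $37.27 + $24.16 + $61.92 = $264.49
Net pay = $1,858.48 − $264.49 = $1,593.99

$1,593.99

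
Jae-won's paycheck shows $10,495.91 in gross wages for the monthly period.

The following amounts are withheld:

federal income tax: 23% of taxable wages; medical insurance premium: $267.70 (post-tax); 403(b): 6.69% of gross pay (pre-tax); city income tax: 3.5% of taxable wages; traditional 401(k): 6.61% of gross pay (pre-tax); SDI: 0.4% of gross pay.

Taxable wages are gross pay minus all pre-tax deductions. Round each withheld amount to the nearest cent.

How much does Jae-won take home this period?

$6,378.78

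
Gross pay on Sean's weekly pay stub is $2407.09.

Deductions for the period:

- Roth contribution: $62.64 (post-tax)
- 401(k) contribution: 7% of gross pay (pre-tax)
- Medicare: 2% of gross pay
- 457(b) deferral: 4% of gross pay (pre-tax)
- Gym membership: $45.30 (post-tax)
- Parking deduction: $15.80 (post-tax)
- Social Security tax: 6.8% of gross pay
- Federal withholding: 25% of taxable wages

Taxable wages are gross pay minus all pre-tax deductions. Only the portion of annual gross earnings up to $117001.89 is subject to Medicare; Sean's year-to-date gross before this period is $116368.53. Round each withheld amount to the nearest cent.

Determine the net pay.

401(k) contribution: $2407.09 × 0.07 = $168.50
457(b) deferral: $2407.09 × 0.04 = $96.28
Pre-tax total = $168.50 + $96.28 = $264.78
Taxable wages = $2407.09 − $264.78 = $2142.31
Federal withholding: $2142.31 × 0.25 = $535.58
Social Security tax: $2407.09 × 0.068 = $163.68
Medicare: only $117001.89 − $116368.53 = $633.36 of this check is subject → $633.36 × 0.02 = $12.67
Roth contribution: $62.64
Gym membership: $45.30
Parking deduction: $15.80
Total deductions = $168.50 + $96.28 + $535.58 + $163.68 + $12.67 + $62.64 + $45.30 + $15.80 = $1100.45
Net pay = $2407.09 − $1100.45 = $1306.64

$1306.64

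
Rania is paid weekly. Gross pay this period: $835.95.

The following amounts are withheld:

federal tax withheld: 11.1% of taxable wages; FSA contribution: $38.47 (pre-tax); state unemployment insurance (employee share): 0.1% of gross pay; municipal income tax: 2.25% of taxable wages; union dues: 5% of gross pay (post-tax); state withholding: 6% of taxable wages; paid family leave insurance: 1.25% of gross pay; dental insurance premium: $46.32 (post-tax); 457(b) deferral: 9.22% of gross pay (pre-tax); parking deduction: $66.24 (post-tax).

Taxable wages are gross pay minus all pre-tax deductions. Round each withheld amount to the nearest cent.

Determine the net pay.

457(b) deferral: $835.95 × 0.0922 = $77.07
FSA contribution: $38.47
Pre-tax total = $77.07 + $38.47 = $115.54
Taxable wages = $835.95 − $115.54 = $720.41
Municipal income tax: $720.41 × 0.0225 = $16.21
Federal tax withheld: $720.41 × 0.111 = $79.97
State withholding: $720.41 × 0.06 = $43.22
Paid family leave insurance: $835.95 × 0.0125 = $10.45
State unemployment insurance (employee share): $835.95 × 0.001 = $0.84
Dental insurance premium: $46.32
Union dues: $835.95 × 0.05 = $41.80
Parking deduction: $66.24
Total deductions = $77.07 + $38.47 + $16.21 + $79.97 + $43.22 + $10.45 + $0.84 + $46.32 + $41.80 + $66.24 = $420.59
Net pay = $835.95 − $420.59 = $415.36

$415.36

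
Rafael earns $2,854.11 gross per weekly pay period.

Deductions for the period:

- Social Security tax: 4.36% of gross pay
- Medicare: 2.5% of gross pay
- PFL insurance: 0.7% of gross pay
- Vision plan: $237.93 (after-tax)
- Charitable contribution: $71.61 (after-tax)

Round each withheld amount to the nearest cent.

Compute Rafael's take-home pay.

PFL insurance: $2,854.11 × 0.007 = $19.98
Social Security tax: $2,854.11 × 0.0436 = $124.44
Medicare: $2,854.11 × 0.025 = $71.35
Vision plan: $237.93
Charitable contribution: $71.61
Total deductions = $19.98 + $124.44 + $71.35 + $237.93 + $71.61 = $525.31
Net pay = $2,854.11 − $525.31 = $2,328.80

$2,328.80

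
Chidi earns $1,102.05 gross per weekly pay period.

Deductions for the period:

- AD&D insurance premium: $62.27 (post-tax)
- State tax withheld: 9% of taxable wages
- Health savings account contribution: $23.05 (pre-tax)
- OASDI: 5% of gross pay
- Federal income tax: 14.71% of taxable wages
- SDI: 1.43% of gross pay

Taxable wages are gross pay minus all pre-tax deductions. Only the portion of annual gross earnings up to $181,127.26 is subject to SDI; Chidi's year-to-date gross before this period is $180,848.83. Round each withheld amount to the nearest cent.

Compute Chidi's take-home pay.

$701.82

Health savings account contribution: $23.05
Taxable wages = $1,102.05 − $23.05 = $1,079.00
State tax withheld: $1,079.00 × 0.09 = $97.11
Federal income tax: $1,079.00 × 0.1471 = $158.72
SDI: only $181,127.26 − $180,848.83 = $278.43 of this check is subject → $278.43 × 0.0143 = $3.98
OASDI: $1,102.05 × 0.05 = $55.10
AD&D insurance premium: $62.27
Total deductions = $23.05 + $97.11 + $158.72 + $3.98 + $55.10 + $62.27 = $400.23
Net pay = $1,102.05 − $400.23 = $701.82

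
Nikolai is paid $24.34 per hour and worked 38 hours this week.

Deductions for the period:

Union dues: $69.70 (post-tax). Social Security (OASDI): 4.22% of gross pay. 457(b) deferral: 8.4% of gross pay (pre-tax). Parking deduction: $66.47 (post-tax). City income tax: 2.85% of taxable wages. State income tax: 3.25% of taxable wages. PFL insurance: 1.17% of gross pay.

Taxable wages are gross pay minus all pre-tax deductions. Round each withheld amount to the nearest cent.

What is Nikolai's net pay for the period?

Gross pay: 38 × $24.34 = $924.92
457(b) deferral: $924.92 × 0.084 = $77.69
Taxable wages = $924.92 − $77.69 = $847.23
City income tax: $847.23 × 0.0285 = $24.15
State income tax: $847.23 × 0.0325 = $27.53
Social Security (OASDI): $924.92 × 0.0422 = $39.03
PFL insurance: $924.92 × 0.0117 = $10.82
Union dues: $69.70
Parking deduction: $66.47
Total deductions = $77.69 + $24.15 + $27.53 + $39.03 + $10.82 + $69.70 + $66.47 = $315.39
Net pay = $924.92 − $315.39 = $609.53

$609.53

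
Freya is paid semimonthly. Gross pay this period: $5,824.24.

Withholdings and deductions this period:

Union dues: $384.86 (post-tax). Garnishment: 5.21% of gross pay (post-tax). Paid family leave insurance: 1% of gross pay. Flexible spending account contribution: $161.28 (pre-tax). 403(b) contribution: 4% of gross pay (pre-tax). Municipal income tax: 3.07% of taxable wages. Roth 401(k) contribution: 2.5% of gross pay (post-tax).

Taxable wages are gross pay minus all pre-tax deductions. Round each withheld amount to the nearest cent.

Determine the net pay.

Flexible spending account contribution: $161.28
403(b) contribution: $5,824.24 × 0.04 = $232.97
Pre-tax total = $161.28 + $232.97 = $394.25
Taxable wages = $5,824.24 − $394.25 = $5,429.99
Municipal income tax: $5,429.99 × 0.0307 = $166.70
Paid family leave insurance: $5,824.24 × 0.01 = $58.24
Union dues: $384.86
Garnishment: $5,824.24 × 0.0521 = $303.44
Roth 401(k) contribution: $5,824.24 × 0.025 = $145.61
Total deductions = $161.28 + $232.97 + $166.70 + $58.24 + $384.86 + $303.44 + $145.61 = $1,453.10
Net pay = $5,824.24 − $1,453.10 = $4,371.14

$4,371.14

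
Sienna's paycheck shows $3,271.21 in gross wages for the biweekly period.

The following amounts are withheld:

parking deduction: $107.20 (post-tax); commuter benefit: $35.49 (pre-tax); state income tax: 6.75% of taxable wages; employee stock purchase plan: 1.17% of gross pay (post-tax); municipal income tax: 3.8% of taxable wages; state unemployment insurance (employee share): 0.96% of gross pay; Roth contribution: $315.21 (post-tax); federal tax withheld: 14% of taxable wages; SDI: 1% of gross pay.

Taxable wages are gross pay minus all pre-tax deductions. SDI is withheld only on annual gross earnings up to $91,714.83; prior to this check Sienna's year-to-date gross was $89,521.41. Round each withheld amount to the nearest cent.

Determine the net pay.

$1,927.34

Commuter benefit: $35.49
Taxable wages = $3,271.21 − $35.49 = $3,235.72
Federal tax withheld: $3,235.72 × 0.14 = $453.00
Municipal income tax: $3,235.72 × 0.038 = $122.96
State income tax: $3,235.72 × 0.0675 = $218.41
SDI: only $91,714.83 − $89,521.41 = $2,193.42 of this check is subject → $2,193.42 × 0.01 = $21.93
State unemployment insurance (employee share): $3,271.21 × 0.0096 = $31.40
Employee stock purchase plan: $3,271.21 × 0.0117 = $38.27
Parking deduction: $107.20
Roth contribution: $315.21
Total deductions = $35.49 + $453.00 + $122.96 + $218.41 + $21.93 + $31.40 + $38.27 + $107.20 + $315.21 = $1,343.87
Net pay = $3,271.21 − $1,343.87 = $1,927.34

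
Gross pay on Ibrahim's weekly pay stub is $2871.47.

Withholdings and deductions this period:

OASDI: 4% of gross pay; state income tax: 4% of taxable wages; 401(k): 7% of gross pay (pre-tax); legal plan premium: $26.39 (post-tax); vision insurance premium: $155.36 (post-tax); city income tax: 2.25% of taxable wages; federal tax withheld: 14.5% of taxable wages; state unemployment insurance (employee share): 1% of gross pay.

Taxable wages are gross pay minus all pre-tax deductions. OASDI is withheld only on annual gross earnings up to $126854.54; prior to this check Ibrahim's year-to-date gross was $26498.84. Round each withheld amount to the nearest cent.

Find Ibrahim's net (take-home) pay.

$1791.02

401(k): $2871.47 × 0.07 = $201.00
Taxable wages = $2871.47 − $201.00 = $2670.47
Federal tax withheld: $2670.47 × 0.145 = $387.22
City income tax: $2670.47 × 0.0225 = $60.09
State income tax: $2670.47 × 0.04 = $106.82
OASDI: cap not yet reached, full $2871.47 is subject → $2871.47 × 0.04 = $114.86
State unemployment insurance (employee share): $2871.47 × 0.01 = $28.71
Legal plan premium: $26.39
Vision insurance premium: $155.36
Total deductions = $201.00 + $387.22 + $60.09 + $106.82 + $114.86 + $28.71 + $26.39 + $155.36 = $1080.45
Net pay = $2871.47 − $1080.45 = $1791.02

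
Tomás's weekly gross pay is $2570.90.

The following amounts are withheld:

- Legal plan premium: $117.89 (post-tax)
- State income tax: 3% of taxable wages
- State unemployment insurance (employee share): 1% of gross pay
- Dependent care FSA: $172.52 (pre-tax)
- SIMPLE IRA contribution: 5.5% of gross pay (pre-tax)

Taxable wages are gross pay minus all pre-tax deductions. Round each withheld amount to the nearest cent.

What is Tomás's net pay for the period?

$2045.67

SIMPLE IRA contribution: $2570.90 × 0.055 = $141.40
Dependent care FSA: $172.52
Pre-tax total = $141.40 + $172.52 = $313.92
Taxable wages = $2570.90 − $313.92 = $2256.98
State income tax: $2256.98 × 0.03 = $67.71
State unemployment insurance (employee share): $2570.90 × 0.01 = $25.71
Legal plan premium: $117.89
Total deductions = $141.40 + $172.52 + $67.71 + $25.71 + $117.89 = $525.23
Net pay = $2570.90 − $525.23 = $2045.67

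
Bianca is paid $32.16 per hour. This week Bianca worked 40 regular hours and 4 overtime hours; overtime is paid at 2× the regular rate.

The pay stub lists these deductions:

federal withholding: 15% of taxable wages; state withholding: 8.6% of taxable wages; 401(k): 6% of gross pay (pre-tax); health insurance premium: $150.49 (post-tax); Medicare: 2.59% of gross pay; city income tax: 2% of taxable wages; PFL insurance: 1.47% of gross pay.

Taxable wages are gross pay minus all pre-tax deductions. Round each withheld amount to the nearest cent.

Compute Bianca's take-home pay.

$866.43

Regular pay: 40 × $32.16 = $1,286.40
Overtime pay: 4 × $32.16 × 2 = $257.28
Gross pay = $1,286.40 + $257.28 = $1,543.68
401(k): $1,543.68 × 0.06 = $92.62
Taxable wages = $1,543.68 − $92.62 = $1,451.06
Federal withholding: $1,451.06 × 0.15 = $217.66
City income tax: $1,451.06 × 0.02 = $29.02
State withholding: $1,451.06 × 0.086 = $124.79
Medicare: $1,543.68 × 0.0259 = $39.98
PFL insurance: $1,543.68 × 0.0147 = $22.69
Health insurance premium: $150.49
Total deductions = $92.62 + $217.66 + $29.02 + $124.79 + $39.98 + $22.69 + $150.49 = $677.25
Net pay = $1,543.68 − $677.25 = $866.43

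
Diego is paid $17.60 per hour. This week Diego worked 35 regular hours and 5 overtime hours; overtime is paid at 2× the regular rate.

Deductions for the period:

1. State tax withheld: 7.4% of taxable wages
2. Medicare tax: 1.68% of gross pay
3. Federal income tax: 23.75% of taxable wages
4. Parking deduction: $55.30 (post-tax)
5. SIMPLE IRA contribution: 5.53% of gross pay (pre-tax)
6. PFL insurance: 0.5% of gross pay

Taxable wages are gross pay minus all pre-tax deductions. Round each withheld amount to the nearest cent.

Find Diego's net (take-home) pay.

Regular pay: 35 × $17.60 = $616.00
Overtime pay: 5 × $17.60 × 2 = $176.00
Gross pay = $616.00 + $176.00 = $792.00
SIMPLE IRA contribution: $792.00 × 0.0553 = $43.80
Taxable wages = $792.00 − $43.80 = $748.20
State tax withheld: $748.20 × 0.074 = $55.37
Federal income tax: $748.20 × 0.2375 = $177.70
Medicare tax: $792.00 × 0.0168 = $13.31
PFL insurance: $792.00 × 0.005 = $3.96
Parking deduction: $55.30
Total deductions = $43.80 + $55.37 + $177.70 + $13.31 + $3.96 + $55.30 = $349.44
Net pay = $792.00 − $349.44 = $442.56

$442.56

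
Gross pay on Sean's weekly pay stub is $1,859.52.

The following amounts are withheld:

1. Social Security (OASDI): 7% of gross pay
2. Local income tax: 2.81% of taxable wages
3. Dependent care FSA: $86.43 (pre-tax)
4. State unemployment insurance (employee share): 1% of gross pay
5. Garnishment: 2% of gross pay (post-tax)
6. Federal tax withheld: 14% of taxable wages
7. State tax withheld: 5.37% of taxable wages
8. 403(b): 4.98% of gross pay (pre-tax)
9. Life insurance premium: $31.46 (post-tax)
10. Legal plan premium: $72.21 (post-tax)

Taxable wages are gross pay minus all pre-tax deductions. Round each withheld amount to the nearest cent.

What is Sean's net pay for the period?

Dependent care FSA: $86.43
403(b): $1,859.52 × 0.0498 = $92.60
Pre-tax total = $86.43 + $92.60 = $179.03
Taxable wages = $1,859.52 − $179.03 = $1,680.49
Local income tax: $1,680.49 × 0.0281 = $47.22
State tax withheld: $1,680.49 × 0.0537 = $90.24
Federal tax withheld: $1,680.49 × 0.14 = $235.27
State unemployment insurance (employee share): $1,859.52 × 0.01 = $18.60
Social Security (OASDI): $1,859.52 × 0.07 = $130.17
Legal plan premium: $72.21
Life insurance premium: $31.46
Garnishment: $1,859.52 × 0.02 = $37.19
Total deductions = $86.43 + $92.60 + $47.22 + $90.24 + $235.27 + $18.60 + $130.17 + $72.21 + $31.46 + $37.19 = $841.39
Net pay = $1,859.52 − $841.39 = $1,018.13

$1,018.13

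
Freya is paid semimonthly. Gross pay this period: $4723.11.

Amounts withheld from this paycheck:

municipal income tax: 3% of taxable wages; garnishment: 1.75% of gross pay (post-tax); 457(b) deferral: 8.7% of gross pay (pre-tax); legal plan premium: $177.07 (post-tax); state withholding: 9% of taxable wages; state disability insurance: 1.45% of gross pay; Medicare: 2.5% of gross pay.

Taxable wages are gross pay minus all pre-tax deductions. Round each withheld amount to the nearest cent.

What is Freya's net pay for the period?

457(b) deferral: $4723.11 × 0.087 = $410.91
Taxable wages = $4723.11 − $410.91 = $4312.20
Municipal income tax: $4312.20 × 0.03 = $129.37
State withholding: $4312.20 × 0.09 = $388.10
State disability insurance: $4723.11 × 0.0145 = $68.49
Medicare: $4723.11 × 0.025 = $118.08
Legal plan premium: $177.07
Garnishment: $4723.11 × 0.0175 = $82.65
Total deductions = $410.91 + $129.37 + $388.10 + $68.49 + $118.08 + $177.07 + $82.65 = $1374.67
Net pay = $4723.11 − $1374.67 = $3348.44

$3348.44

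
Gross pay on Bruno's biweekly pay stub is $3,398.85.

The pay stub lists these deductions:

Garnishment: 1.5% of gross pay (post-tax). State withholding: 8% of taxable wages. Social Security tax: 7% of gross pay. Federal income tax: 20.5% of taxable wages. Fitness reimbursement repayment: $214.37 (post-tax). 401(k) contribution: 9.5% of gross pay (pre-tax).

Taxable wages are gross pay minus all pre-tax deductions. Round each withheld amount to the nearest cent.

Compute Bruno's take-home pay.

401(k) contribution: $3,398.85 × 0.095 = $322.89
Taxable wages = $3,398.85 − $322.89 = $3,075.96
Federal income tax: $3,075.96 × 0.205 = $630.57
State withholding: $3,075.96 × 0.08 = $246.08
Social Security tax: $3,398.85 × 0.07 = $237.92
Fitness reimbursement repayment: $214.37
Garnishment: $3,398.85 × 0.015 = $50.98
Total deductions = $322.89 + $630.57 + $246.08 + $237.92 + $214.37 + $50.98 = $1,702.81
Net pay = $3,398.85 − $1,702.81 = $1,696.04

$1,696.04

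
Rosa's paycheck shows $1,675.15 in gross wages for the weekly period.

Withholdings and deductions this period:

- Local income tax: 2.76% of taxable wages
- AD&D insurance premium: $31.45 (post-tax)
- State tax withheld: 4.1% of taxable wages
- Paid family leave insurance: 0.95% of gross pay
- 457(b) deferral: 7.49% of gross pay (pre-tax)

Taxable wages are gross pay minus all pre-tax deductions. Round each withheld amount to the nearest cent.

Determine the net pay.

457(b) deferral: $1,675.15 × 0.0749 = $125.47
Taxable wages = $1,675.15 − $125.47 = $1,549.68
Local income tax: $1,549.68 × 0.0276 = $42.77
State tax withheld: $1,549.68 × 0.041 = $63.54
Paid family leave insurance: $1,675.15 × 0.0095 = $15.91
AD&D insurance premium: $31.45
Total deductions = $125.47 + $42.77 + $63.54 + $15.91 + $31.45 = $279.14
Net pay = $1,675.15 − $279.14 = $1,396.01

$1,396.01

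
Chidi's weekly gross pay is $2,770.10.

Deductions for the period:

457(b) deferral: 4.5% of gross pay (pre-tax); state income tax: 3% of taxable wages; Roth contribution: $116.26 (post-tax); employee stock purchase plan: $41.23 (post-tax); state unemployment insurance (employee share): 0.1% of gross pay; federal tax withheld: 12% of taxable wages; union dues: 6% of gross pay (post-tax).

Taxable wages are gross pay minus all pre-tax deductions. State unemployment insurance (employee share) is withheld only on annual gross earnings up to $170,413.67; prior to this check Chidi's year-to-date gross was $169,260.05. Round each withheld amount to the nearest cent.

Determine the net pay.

457(b) deferral: $2,770.10 × 0.045 = $124.65
Taxable wages = $2,770.10 − $124.65 = $2,645.45
Federal tax withheld: $2,645.45 × 0.12 = $317.45
State income tax: $2,645.45 × 0.03 = $79.36
State unemployment insurance (employee share): only $170,413.67 − $169,260.05 = $1,153.62 of this check is subject → $1,153.62 × 0.001 = $1.15
Roth contribution: $116.26
Union dues: $2,770.10 × 0.06 = $166.21
Employee stock purchase plan: $41.23
Total deductions = $124.65 + $317.45 + $79.36 + $1.15 + $116.26 + $166.21 + $41.23 = $846.31
Net pay = $2,770.10 − $846.31 = $1,923.79

$1,923.79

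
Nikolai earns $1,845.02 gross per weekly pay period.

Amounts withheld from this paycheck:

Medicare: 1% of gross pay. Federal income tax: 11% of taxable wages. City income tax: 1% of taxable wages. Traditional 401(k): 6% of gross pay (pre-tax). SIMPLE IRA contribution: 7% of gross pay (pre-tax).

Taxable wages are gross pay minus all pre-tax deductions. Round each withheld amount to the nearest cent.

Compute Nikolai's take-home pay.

Traditional 401(k): $1,845.02 × 0.06 = $110.70
SIMPLE IRA contribution: $1,845.02 × 0.07 = $129.15
Pre-tax total = $110.70 + $129.15 = $239.85
Taxable wages = $1,845.02 − $239.85 = $1,605.17
City income tax: $1,605.17 × 0.01 = $16.05
Federal income tax: $1,605.17 × 0.11 = $176.57
Medicare: $1,845.02 × 0.01 = $18.45
Total deductions = $110.70 + $129.15 + $16.05 + $176.57 + $18.45 = $450.92
Net pay = $1,845.02 − $450.92 = $1,394.10

$1,394.10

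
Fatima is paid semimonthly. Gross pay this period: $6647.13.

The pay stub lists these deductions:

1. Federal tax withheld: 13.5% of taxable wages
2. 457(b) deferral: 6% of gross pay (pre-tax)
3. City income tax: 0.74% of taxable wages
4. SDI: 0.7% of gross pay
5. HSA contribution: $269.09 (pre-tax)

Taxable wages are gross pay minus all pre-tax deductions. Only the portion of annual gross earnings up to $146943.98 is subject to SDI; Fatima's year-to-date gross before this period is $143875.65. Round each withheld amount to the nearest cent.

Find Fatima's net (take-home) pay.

HSA contribution: $269.09
457(b) deferral: $6647.13 × 0.06 = $398.83
Pre-tax total = $269.09 + $398.83 = $667.92
Taxable wages = $6647.13 − $667.92 = $5979.21
City income tax: $5979.21 × 0.0074 = $44.25
Federal tax withheld: $5979.21 × 0.135 = $807.19
SDI: only $146943.98 − $143875.65 = $3068.33 of this check is subject → $3068.33 × 0.007 = $21.48
Total deductions = $269.09 + $398.83 + $44.25 + $807.19 + $21.48 = $1540.84
Net pay = $6647.13 − $1540.84 = $5106.29

$5106.29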